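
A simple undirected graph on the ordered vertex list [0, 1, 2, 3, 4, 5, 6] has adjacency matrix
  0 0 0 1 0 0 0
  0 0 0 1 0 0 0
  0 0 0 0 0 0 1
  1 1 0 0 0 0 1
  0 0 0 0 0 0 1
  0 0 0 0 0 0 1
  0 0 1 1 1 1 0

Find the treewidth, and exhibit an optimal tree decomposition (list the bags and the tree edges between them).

Every bag has size at most 2, so the width is 2 − 1 = 1 and tw(G) ≤ 1. G has an edge, so its treewidth is at least 1. Hence tw(G) = 1 exactly.

Treewidth 1.
Bags: B1 = {3, 6}  B2 = {2, 6}  B3 = {4, 6}  B4 = {5, 6}  B5 = {0, 3}  B6 = {1, 3}
Tree: B1–B2, B1–B3, B1–B4, B1–B5, B1–B6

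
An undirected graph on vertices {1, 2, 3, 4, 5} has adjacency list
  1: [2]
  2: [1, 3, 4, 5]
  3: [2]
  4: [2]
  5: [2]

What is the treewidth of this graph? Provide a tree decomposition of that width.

Each bag holds 2 vertices, so the decomposition has width 1, which upper-bounds the treewidth. G has an edge, so its treewidth is at least 1. Combining the bounds, tw(G) = 1.

Treewidth 1.
One such decomposition:
Bags: B1 = {2, 3}  B2 = {2, 4}  B3 = {1, 2}  B4 = {2, 5}
Tree: B1–B2, B1–B3, B2–B4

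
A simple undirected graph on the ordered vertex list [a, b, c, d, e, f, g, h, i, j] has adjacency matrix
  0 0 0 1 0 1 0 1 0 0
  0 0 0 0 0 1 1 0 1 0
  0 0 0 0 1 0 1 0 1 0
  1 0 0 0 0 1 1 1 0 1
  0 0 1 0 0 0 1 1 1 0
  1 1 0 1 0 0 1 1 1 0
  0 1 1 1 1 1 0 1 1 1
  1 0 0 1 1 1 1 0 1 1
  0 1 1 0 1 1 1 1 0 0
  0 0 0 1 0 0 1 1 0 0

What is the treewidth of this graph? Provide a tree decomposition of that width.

Every bag has size at most 4, so the width is 4 − 1 = 3 and tw(G) ≤ 3. On the other hand G contains the 4-clique {d, g, h, j}. A clique must lie in a single bag of any decomposition, so no decomposition can have width below 3. Therefore the treewidth is 3.

Treewidth 3.
One such decomposition:
Bags: B1 = {e, g, h, i}  B2 = {f, g, h, i}  B3 = {c, e, g, i}  B4 = {b, f, g, i}  B5 = {d, f, g, h}  B6 = {a, d, f, h}  B7 = {d, g, h, j}
Tree: B1–B2, B1–B3, B2–B4, B2–B5, B5–B6, B5–B7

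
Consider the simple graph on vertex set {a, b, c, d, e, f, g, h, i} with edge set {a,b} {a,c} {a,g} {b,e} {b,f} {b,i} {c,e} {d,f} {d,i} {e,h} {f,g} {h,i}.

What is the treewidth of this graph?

3

A width-3 tree decomposition is:
Bags: B1 = {d, f, h, i}  B2 = {b, f, h, i}  B3 = {b, e, f, h}  B4 = {b, e, f, g}  B5 = {a, b, e, g}  B6 = {a, c, e, g}
Tree: B1–B2, B2–B3, B3–B4, B4–B5, B5–B6
Every bag has size at most 4, so the width is 4 − 1 = 3 and tw(G) ≤ 3. For the lower bound: the 4 vertex sets {d,h,i}, {f}, {b}, {a,c,e,g} are disjoint, each induces a connected subgraph, and every pair is joined by at least one edge of G. Contracting each set to a single vertex therefore yields K_{4} as a minor, and since treewidth is minor-monotone, tw(G) ≥ tw(K_{4}) = 3. Therefore the treewidth is 3.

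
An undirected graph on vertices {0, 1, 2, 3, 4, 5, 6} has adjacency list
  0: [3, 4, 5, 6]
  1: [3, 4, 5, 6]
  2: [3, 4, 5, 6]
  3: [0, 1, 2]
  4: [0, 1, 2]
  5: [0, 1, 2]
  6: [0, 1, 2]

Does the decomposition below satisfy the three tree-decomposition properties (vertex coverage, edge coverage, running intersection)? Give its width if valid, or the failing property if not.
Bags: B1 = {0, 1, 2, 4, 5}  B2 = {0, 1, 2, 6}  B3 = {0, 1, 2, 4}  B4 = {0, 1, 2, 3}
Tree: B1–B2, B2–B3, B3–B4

A tree decomposition must satisfy three properties: every vertex lies in some bag; for every edge, both endpoints lie together in some bag; and for every vertex, the bags containing it form a connected subtree. Here bags containing vertex 4 are not connected in the tree, so the decomposition is invalid.

No — bags containing vertex 4 are not connected in the tree.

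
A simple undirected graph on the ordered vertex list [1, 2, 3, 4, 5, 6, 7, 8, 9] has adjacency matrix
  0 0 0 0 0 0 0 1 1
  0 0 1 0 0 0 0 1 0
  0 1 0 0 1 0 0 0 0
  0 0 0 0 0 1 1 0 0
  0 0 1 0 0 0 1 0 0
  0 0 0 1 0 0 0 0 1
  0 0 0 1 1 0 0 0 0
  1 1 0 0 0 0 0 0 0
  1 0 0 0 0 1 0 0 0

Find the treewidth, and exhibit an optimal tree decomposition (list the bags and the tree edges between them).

Treewidth 2.
One such decomposition:
Bags: B1 = {1, 2, 8}  B2 = {1, 2, 3}  B3 = {1, 3, 5}  B4 = {1, 5, 7}  B5 = {1, 4, 7}  B6 = {1, 4, 6}  B7 = {1, 6, 9}
Tree: B1–B2, B2–B3, B3–B4, B4–B5, B5–B6, B6–B7

Each bag holds 3 vertices, so the decomposition has width 2, which upper-bounds the treewidth. The edges 1–8–2–3–5–7–4–6–9–1 form a cycle, so G is not a tree and its treewidth is at least 2. Therefore the treewidth is 2.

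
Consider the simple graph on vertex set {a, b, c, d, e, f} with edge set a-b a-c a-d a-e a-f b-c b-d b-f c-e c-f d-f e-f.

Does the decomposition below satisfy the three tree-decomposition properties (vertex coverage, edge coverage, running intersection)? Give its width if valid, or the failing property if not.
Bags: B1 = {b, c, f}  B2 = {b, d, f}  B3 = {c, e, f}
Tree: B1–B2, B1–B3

No — vertex a appears in no bag.

A tree decomposition must satisfy three properties: every vertex lies in some bag; for every edge, both endpoints lie together in some bag; and for every vertex, the bags containing it form a connected subtree. Here vertex a appears in no bag, so the decomposition is invalid.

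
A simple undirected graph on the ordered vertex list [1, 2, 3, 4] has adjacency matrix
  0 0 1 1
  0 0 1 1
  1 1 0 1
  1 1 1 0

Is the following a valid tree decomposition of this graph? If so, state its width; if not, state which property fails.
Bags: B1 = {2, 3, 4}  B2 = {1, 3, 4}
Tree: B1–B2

Vertex coverage: the bags together contain {1, 2, 3, 4}, the full vertex set. Edge coverage: each edge of G has both endpoints in at least one bag. Running intersection: for every vertex, the bags containing it form a connected subtree. All three properties hold, so this is a valid tree decomposition of width max|bag| − 1 = 2, and hence tw(G) ≤ 2.

Yes; width 2.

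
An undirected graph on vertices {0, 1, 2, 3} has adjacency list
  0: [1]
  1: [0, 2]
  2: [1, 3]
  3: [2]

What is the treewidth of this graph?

A width-1 tree decomposition is:
Bags: B1 = {0, 1}  B2 = {1, 2}  B3 = {2, 3}
Tree: B1–B2, B2–B3
Every bag has size at most 2, so the width is 2 − 1 = 1 and tw(G) ≤ 1. Any graph with an edge has treewidth ≥ 1, and G has the edge 0–1. The upper and lower bounds meet at 1, so that is the treewidth.

1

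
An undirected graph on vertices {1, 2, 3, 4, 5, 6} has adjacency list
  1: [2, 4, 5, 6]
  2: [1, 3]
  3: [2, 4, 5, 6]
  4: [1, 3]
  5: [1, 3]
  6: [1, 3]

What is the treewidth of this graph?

A width-2 tree decomposition is:
Bags: B1 = {1, 3, 6}  B2 = {1, 3, 4}  B3 = {1, 3, 5}  B4 = {1, 2, 3}
Tree: B1–B2, B2–B3, B3–B4
Every bag has size at most 3, so the width is 3 − 1 = 2 and tw(G) ≤ 2. Since 1–6–3–4–1 is a cycle in G, G is not acyclic. Forests are exactly the graphs of treewidth ≤ 1, so tw(G) ≥ 2. Combining the bounds, tw(G) = 2.

2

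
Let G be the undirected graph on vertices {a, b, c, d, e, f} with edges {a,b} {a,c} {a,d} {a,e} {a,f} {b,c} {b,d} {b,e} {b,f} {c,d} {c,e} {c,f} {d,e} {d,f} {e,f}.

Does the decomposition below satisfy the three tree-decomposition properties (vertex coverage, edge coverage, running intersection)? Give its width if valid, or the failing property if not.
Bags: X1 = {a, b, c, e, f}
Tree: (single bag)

No — vertex d appears in no bag.

A tree decomposition must satisfy three properties: every vertex lies in some bag; for every edge, both endpoints lie together in some bag; and for every vertex, the bags containing it form a connected subtree. Here vertex d appears in no bag, so the decomposition is invalid.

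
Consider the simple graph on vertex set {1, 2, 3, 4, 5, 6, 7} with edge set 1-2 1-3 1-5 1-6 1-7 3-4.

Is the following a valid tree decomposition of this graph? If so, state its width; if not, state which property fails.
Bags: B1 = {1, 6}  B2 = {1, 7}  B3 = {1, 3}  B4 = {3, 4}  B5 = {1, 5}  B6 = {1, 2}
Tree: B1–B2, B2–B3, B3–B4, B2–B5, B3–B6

Every vertex of G appears in some bag (union = {1, 2, 3, 4, 5, 6, 7}); every edge is covered by a bag; and for each vertex v the set of bags containing v is connected in the bag tree. The decomposition is therefore valid. The largest bag has 2 vertices, so the width is 1.

Yes; width 1.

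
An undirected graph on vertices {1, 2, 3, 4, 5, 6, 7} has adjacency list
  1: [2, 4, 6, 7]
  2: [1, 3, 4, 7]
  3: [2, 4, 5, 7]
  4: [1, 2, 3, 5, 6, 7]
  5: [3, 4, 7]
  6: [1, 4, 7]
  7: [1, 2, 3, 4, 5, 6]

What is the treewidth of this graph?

3

A width-3 tree decomposition is:
Bags: B1 = {1, 4, 6, 7}  B2 = {1, 2, 4, 7}  B3 = {2, 3, 4, 7}  B4 = {3, 4, 5, 7}
Tree: B1–B2, B2–B3, B3–B4
The largest bag has 4 vertices, giving width 3; this decomposition certifies tw(G) ≤ 3. On the other hand G contains the 4-clique {1, 2, 4, 7}. A clique must lie in a single bag of any decomposition, so no decomposition can have width below 3. Therefore the treewidth is 3.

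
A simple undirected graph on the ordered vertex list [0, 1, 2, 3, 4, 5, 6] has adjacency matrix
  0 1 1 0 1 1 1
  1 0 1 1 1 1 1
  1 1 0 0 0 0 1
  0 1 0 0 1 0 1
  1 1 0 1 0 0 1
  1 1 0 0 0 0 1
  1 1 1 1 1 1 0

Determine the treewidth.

3

A width-3 tree decomposition is:
Bags: B1 = {0, 1, 5, 6}  B2 = {0, 1, 2, 6}  B3 = {0, 1, 4, 6}  B4 = {1, 3, 4, 6}
Tree: B1–B2, B2–B3, B3–B4
Each bag holds 4 vertices, so the decomposition has width 3, which upper-bounds the treewidth. On the other hand G contains the 4-clique {0, 1, 2, 6}. A clique must lie in a single bag of any decomposition, so no decomposition can have width below 3. Therefore the treewidth is 3.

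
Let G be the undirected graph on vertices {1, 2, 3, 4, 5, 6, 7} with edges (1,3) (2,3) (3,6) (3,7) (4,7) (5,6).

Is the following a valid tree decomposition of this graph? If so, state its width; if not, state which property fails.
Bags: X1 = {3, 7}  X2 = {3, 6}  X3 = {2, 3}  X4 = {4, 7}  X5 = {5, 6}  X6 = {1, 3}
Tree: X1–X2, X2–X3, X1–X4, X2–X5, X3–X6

Checking the three conditions: (i) the bags cover all of {1, 2, 3, 4, 5, 6, 7}; (ii) for each edge, some bag contains both endpoints; (iii) the bags containing any fixed vertex form a subtree. All hold, so the decomposition is valid with width 2 − 1 = 1.

Yes; width 1.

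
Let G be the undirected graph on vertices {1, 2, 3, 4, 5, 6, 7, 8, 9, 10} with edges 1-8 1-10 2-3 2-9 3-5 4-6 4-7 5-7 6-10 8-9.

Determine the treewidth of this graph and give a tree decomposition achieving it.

Treewidth 2.
One optimal decomposition is:
Bags: B1 = {4, 6, 10}  B2 = {1, 4, 10}  B3 = {1, 4, 8}  B4 = {4, 8, 9}  B5 = {2, 4, 9}  B6 = {2, 3, 4}  B7 = {3, 4, 5}  B8 = {4, 5, 7}
Tree: B1–B2, B2–B3, B3–B4, B4–B5, B5–B6, B6–B7, B7–B8

Every bag has size at most 3, so the width is 3 − 1 = 2 and tw(G) ≤ 2. The edges 4–6–10–1–8–9–2–3–5–7–4 form a cycle, so G is not a tree and its treewidth is at least 2. Hence tw(G) = 2 exactly.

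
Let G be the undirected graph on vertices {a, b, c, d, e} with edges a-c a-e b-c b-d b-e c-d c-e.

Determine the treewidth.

A width-2 tree decomposition is:
Bags: B1 = {a, c, e}  B2 = {b, c, e}  B3 = {b, c, d}
Tree: B1–B2, B2–B3
The largest bag has 3 vertices, giving width 2; this decomposition certifies tw(G) ≤ 2. Conversely, {b, c, d} is a clique of size 3, and the vertices of any clique must share a bag in every tree decomposition; so some bag has ≥ 3 vertices and tw(G) ≥ 2. Combining the bounds, tw(G) = 2.

2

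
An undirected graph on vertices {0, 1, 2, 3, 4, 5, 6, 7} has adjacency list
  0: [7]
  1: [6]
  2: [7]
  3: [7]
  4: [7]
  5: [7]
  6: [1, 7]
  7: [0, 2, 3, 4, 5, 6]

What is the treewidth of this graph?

1

A width-1 tree decomposition is:
Bags: B1 = {3, 7}  B2 = {6, 7}  B3 = {5, 7}  B4 = {2, 7}  B5 = {1, 6}  B6 = {0, 7}  B7 = {4, 7}
Tree: B1–B2, B1–B3, B2–B4, B2–B5, B4–B6, B2–B7
Each bag holds 2 vertices, so the decomposition has width 1, which upper-bounds the treewidth. Any graph with an edge has treewidth ≥ 1, and G has the edge 7–3. The upper and lower bounds meet at 1, so that is the treewidth.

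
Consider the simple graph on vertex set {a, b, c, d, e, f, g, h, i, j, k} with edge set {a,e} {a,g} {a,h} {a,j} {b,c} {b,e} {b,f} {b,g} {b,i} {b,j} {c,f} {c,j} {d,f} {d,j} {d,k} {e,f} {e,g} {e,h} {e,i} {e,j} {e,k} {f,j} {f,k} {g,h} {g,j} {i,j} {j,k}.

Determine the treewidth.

3

A width-3 tree decomposition is:
Bags: B1 = {b, e, g, j}  B2 = {b, e, f, j}  B3 = {b, e, i, j}  B4 = {b, c, f, j}  B5 = {a, e, g, j}  B6 = {e, f, j, k}  B7 = {a, e, g, h}  B8 = {d, f, j, k}
Tree: B1–B2, B2–B3, B2–B4, B1–B5, B2–B6, B5–B7, B6–B8
Each bag holds 4 vertices, so the decomposition has width 3, which upper-bounds the treewidth. Conversely, {d, f, j, k} is a clique of size 4, and the vertices of any clique must share a bag in every tree decomposition; so some bag has ≥ 4 vertices and tw(G) ≥ 3. Therefore the treewidth is 3.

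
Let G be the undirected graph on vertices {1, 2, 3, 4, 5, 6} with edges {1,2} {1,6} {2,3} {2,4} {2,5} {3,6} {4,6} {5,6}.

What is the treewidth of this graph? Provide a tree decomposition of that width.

The largest bag has 3 vertices, giving width 2; this decomposition certifies tw(G) ≤ 2. Since 6–5–2–4–6 is a cycle in G, G is not acyclic. Forests are exactly the graphs of treewidth ≤ 1, so tw(G) ≥ 2. Therefore the treewidth is 2.

Treewidth 2.
One optimal decomposition is:
Bags: B1 = {2, 5, 6}  B2 = {2, 4, 6}  B3 = {2, 3, 6}  B4 = {1, 2, 6}
Tree: B1–B2, B2–B3, B3–B4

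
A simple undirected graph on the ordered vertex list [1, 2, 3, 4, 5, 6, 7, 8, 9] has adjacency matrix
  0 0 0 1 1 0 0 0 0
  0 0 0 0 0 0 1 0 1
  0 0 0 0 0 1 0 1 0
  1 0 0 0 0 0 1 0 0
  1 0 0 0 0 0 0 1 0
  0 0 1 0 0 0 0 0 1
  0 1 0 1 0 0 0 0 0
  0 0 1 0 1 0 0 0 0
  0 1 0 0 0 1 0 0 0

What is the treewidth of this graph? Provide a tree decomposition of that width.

Treewidth 2.
Bags: B1 = {3, 6, 9}  B2 = {3, 8, 9}  B3 = {5, 8, 9}  B4 = {1, 5, 9}  B5 = {1, 4, 9}  B6 = {4, 7, 9}  B7 = {2, 7, 9}
Tree: B1–B2, B2–B3, B3–B4, B4–B5, B5–B6, B6–B7

Every bag has size at most 3, so the width is 3 − 1 = 2 and tw(G) ≤ 2. For the lower bound, G contains the cycle 9–6–3–8–5–1–4–7–2–9, so G is not a forest; only forests have treewidth ≤ 1, hence tw(G) ≥ 2. The upper and lower bounds meet at 2, so that is the treewidth.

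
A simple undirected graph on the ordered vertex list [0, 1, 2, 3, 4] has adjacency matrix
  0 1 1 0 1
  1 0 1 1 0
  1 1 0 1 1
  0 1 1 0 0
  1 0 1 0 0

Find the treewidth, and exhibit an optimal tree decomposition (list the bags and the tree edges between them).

Every bag has size at most 3, so the width is 3 − 1 = 2 and tw(G) ≤ 2. Conversely, {0, 1, 2} is a clique of size 3, and the vertices of any clique must share a bag in every tree decomposition; so some bag has ≥ 3 vertices and tw(G) ≥ 2. Hence tw(G) = 2 exactly.

Treewidth 2.
One optimal decomposition is:
Bags: B1 = {1, 2, 3}  B2 = {0, 1, 2}  B3 = {0, 2, 4}
Tree: B1–B2, B2–B3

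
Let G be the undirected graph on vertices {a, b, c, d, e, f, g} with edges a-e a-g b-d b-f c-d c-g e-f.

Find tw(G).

A width-2 tree decomposition is:
Bags: B1 = {a, e, g}  B2 = {c, e, g}  B3 = {c, d, e}  B4 = {b, d, e}  B5 = {b, e, f}
Tree: B1–B2, B2–B3, B3–B4, B4–B5
Every bag has size at most 3, so the width is 3 − 1 = 2 and tw(G) ≤ 2. For the lower bound, G contains the cycle e–a–g–c–d–b–f–e, so G is not a forest; only forests have treewidth ≤ 1, hence tw(G) ≥ 2. Combining the bounds, tw(G) = 2.

2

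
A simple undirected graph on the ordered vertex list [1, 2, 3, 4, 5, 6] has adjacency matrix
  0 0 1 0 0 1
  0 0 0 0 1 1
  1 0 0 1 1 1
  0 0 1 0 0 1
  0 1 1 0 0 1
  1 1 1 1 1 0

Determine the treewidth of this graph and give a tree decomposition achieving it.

Treewidth 2.
One such decomposition:
Bags: B1 = {2, 5, 6}  B2 = {3, 5, 6}  B3 = {1, 3, 6}  B4 = {3, 4, 6}
Tree: B1–B2, B2–B3, B3–B4

The largest bag has 3 vertices, giving width 2; this decomposition certifies tw(G) ≤ 2. For the lower bound, the 3 vertices {2, 5, 6} are pairwise adjacent, and any tree decomposition puts a clique entirely inside one bag — forcing width ≥ 2. Hence tw(G) = 2 exactly.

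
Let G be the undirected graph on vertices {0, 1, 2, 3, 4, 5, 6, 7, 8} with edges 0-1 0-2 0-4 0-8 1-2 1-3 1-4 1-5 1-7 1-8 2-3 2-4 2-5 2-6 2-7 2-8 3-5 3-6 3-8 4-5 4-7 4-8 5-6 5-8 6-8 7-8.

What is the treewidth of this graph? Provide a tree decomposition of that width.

Every bag has size at most 5, so the width is 5 − 1 = 4 and tw(G) ≤ 4. For the lower bound, the 5 vertices {1, 2, 3, 5, 8} are pairwise adjacent, and any tree decomposition puts a clique entirely inside one bag — forcing width ≥ 4. Therefore the treewidth is 4.

Treewidth 4.
Bags: B1 = {1, 2, 4, 5, 8}  B2 = {1, 2, 3, 5, 8}  B3 = {1, 2, 4, 7, 8}  B4 = {0, 1, 2, 4, 8}  B5 = {2, 3, 5, 6, 8}
Tree: B1–B2, B1–B3, B1–B4, B2–B5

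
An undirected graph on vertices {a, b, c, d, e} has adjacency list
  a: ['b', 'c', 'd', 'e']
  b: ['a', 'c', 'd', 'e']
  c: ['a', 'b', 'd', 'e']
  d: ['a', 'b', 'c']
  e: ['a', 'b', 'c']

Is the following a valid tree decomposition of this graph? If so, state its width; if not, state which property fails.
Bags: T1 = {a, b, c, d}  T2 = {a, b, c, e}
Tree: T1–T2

Every vertex of G appears in some bag (union = {a, b, c, d, e}); every edge is covered by a bag; and for each vertex v the set of bags containing v is connected in the bag tree. The decomposition is therefore valid. The largest bag has 4 vertices, so the width is 3.

Yes; width 3.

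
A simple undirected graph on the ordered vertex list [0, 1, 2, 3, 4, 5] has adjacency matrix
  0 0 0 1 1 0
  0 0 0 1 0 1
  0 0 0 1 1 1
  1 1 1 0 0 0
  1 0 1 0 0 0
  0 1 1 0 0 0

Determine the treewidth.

A width-2 tree decomposition is:
Bags: B1 = {1, 2, 5}  B2 = {1, 2, 3}  B3 = {2, 3, 4}  B4 = {0, 3, 4}
Tree: B1–B2, B2–B3, B3–B4
The largest bag has 3 vertices, giving width 2; this decomposition certifies tw(G) ≤ 2. Since 5–1–3–2–5 is a cycle in G, G is not acyclic. Forests are exactly the graphs of treewidth ≤ 1, so tw(G) ≥ 2. The upper and lower bounds meet at 2, so that is the treewidth.

2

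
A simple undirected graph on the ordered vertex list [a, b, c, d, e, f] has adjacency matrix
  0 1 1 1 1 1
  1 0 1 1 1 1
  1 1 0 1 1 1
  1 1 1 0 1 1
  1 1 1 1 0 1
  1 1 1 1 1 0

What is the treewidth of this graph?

A width-5 tree decomposition is:
Bags: B1 = {a, b, c, d, e, f}
Tree: (single bag)
A single bag containing all 6 vertices is trivially a valid decomposition of width 5. For the lower bound, the 6 vertices {a, b, c, d, e, f} are pairwise adjacent, and any tree decomposition puts a clique entirely inside one bag — forcing width ≥ 5. The upper and lower bounds meet at 5, so that is the treewidth.

5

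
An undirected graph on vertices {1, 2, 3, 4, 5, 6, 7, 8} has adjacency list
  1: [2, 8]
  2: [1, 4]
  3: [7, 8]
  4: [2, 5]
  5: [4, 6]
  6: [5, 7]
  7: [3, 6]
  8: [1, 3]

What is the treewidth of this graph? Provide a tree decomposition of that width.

Treewidth 2.
One such decomposition:
Bags: B1 = {1, 2, 8}  B2 = {2, 3, 8}  B3 = {2, 3, 7}  B4 = {2, 6, 7}  B5 = {2, 5, 6}  B6 = {2, 4, 5}
Tree: B1–B2, B2–B3, B3–B4, B4–B5, B5–B6

Each bag holds 3 vertices, so the decomposition has width 2, which upper-bounds the treewidth. The edges 2–1–8–3–7–6–5–4–2 form a cycle, so G is not a tree and its treewidth is at least 2. Combining the bounds, tw(G) = 2.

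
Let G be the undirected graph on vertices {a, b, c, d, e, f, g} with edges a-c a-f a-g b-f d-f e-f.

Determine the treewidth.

1

A width-1 tree decomposition is:
Bags: B1 = {a, f}  B2 = {e, f}  B3 = {b, f}  B4 = {a, c}  B5 = {d, f}  B6 = {a, g}
Tree: B1–B2, B1–B3, B1–B4, B3–B5, B4–B6
Every bag has size at most 2, so the width is 2 − 1 = 1 and tw(G) ≤ 1. Since G has at least one edge (e.g. a–f), it is not an edgeless graph, so tw(G) ≥ 1. The upper and lower bounds meet at 1, so that is the treewidth.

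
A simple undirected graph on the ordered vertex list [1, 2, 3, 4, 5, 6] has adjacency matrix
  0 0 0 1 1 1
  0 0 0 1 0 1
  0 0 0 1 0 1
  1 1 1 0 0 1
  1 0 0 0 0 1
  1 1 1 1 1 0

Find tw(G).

2

A width-2 tree decomposition is:
Bags: B1 = {1, 5, 6}  B2 = {1, 4, 6}  B3 = {2, 4, 6}  B4 = {3, 4, 6}
Tree: B1–B2, B2–B3, B2–B4
Each bag holds 3 vertices, so the decomposition has width 2, which upper-bounds the treewidth. Conversely, {1, 4, 6} is a clique of size 3, and the vertices of any clique must share a bag in every tree decomposition; so some bag has ≥ 3 vertices and tw(G) ≥ 2. Hence tw(G) = 2 exactly.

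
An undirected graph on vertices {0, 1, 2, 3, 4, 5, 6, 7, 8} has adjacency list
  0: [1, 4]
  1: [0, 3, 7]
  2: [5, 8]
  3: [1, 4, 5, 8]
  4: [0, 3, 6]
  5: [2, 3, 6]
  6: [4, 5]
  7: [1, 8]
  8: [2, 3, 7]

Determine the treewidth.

A width-3 tree decomposition is:
Bags: B1 = {2, 5, 7, 8}  B2 = {3, 5, 7, 8}  B3 = {1, 3, 5, 7}  B4 = {1, 3, 5, 6}  B5 = {1, 3, 4, 6}  B6 = {0, 1, 4, 6}
Tree: B1–B2, B2–B3, B3–B4, B4–B5, B5–B6
Each bag holds 4 vertices, so the decomposition has width 3, which upper-bounds the treewidth. For the lower bound: the 4 vertex sets {2,7,8}, {5}, {3}, {0,1,4,6} are disjoint, each induces a connected subgraph, and every pair is joined by at least one edge of G. Contracting each set to a single vertex therefore yields K_{4} as a minor, and since treewidth is minor-monotone, tw(G) ≥ tw(K_{4}) = 3. Combining the bounds, tw(G) = 3.

3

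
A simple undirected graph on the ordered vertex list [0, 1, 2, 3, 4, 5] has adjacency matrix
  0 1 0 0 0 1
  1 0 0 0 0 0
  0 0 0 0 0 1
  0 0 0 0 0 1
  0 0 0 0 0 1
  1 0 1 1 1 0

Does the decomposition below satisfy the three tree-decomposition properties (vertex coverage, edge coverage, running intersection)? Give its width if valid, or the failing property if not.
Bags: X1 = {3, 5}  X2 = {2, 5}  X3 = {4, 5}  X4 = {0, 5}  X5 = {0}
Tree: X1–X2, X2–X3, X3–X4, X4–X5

A tree decomposition must satisfy three properties: every vertex lies in some bag; for every edge, both endpoints lie together in some bag; and for every vertex, the bags containing it form a connected subtree. Here vertex 1 appears in no bag, so the decomposition is invalid.

No — vertex 1 appears in no bag.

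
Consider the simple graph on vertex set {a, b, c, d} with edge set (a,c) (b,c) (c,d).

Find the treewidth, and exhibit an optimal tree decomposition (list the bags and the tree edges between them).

Each bag holds 2 vertices, so the decomposition has width 1, which upper-bounds the treewidth. Any graph with an edge has treewidth ≥ 1, and G has the edge c–a. Combining the bounds, tw(G) = 1.

Treewidth 1.
One such decomposition:
Bags: B1 = {a, c}  B2 = {c, d}  B3 = {b, c}
Tree: B1–B2, B2–B3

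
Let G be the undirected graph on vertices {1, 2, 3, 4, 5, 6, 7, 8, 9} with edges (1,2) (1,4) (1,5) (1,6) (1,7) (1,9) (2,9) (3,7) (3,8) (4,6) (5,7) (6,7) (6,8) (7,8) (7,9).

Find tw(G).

2

A width-2 tree decomposition is:
Bags: B1 = {1, 7, 9}  B2 = {1, 6, 7}  B3 = {6, 7, 8}  B4 = {3, 7, 8}  B5 = {1, 5, 7}  B6 = {1, 4, 6}  B7 = {1, 2, 9}
Tree: B1–B2, B2–B3, B3–B4, B2–B5, B2–B6, B1–B7
The largest bag has 3 vertices, giving width 2; this decomposition certifies tw(G) ≤ 2. On the other hand G contains the 3-clique {3, 7, 8}. A clique must lie in a single bag of any decomposition, so no decomposition can have width below 2. Hence tw(G) = 2 exactly.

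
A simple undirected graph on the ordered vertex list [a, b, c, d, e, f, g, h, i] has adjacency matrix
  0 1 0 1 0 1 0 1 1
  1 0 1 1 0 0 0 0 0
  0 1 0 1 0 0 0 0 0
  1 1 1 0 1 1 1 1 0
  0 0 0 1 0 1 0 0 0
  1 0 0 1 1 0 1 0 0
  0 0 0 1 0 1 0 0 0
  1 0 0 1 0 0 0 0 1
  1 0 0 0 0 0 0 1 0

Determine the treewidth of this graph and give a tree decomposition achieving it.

Each bag holds 3 vertices, so the decomposition has width 2, which upper-bounds the treewidth. On the other hand G contains the 3-clique {a, d, h}. A clique must lie in a single bag of any decomposition, so no decomposition can have width below 2. Combining the bounds, tw(G) = 2.

Treewidth 2.
Bags: B1 = {a, d, f}  B2 = {d, f, g}  B3 = {a, d, h}  B4 = {a, b, d}  B5 = {b, c, d}  B6 = {a, h, i}  B7 = {d, e, f}
Tree: B1–B2, B1–B3, B1–B4, B4–B5, B3–B6, B1–B7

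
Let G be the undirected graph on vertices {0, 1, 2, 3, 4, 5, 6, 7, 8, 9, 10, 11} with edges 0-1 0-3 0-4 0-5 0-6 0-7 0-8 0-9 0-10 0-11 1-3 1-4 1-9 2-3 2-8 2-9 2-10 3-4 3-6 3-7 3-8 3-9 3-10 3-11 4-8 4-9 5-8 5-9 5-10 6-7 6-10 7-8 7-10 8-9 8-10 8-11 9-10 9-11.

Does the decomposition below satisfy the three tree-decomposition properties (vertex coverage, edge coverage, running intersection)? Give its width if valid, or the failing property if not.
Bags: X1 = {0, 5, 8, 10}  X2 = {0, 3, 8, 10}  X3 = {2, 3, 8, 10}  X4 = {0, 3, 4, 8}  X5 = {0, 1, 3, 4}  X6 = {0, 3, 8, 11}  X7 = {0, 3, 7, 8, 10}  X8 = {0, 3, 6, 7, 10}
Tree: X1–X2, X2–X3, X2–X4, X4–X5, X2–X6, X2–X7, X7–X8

No — vertex 9 appears in no bag.

A tree decomposition must satisfy three properties: every vertex lies in some bag; for every edge, both endpoints lie together in some bag; and for every vertex, the bags containing it form a connected subtree. Here vertex 9 appears in no bag, so the decomposition is invalid.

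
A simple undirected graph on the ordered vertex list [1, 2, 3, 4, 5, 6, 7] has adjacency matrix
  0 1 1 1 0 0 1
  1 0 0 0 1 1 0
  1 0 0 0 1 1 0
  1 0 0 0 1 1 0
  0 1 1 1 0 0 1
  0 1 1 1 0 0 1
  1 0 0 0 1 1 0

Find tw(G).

A width-3 tree decomposition is:
Bags: B1 = {1, 4, 5, 6}  B2 = {1, 3, 5, 6}  B3 = {1, 5, 6, 7}  B4 = {1, 2, 5, 6}
Tree: B1–B2, B2–B3, B3–B4
The largest bag has 4 vertices, giving width 3; this decomposition certifies tw(G) ≤ 3. For the lower bound: the 4 vertex sets {4,5}, {1,3}, {6}, {7} are disjoint, each induces a connected subgraph, and every pair is joined by at least one edge of G. Contracting each set to a single vertex therefore yields K_{4} as a minor, and since treewidth is minor-monotone, tw(G) ≥ tw(K_{4}) = 3. Hence tw(G) = 3 exactly.

3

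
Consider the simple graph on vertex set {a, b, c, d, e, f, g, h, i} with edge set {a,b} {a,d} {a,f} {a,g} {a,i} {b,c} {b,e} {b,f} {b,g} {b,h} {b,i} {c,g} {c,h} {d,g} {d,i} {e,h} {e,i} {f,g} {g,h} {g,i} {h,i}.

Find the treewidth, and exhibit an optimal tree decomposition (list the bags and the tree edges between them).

Each bag holds 4 vertices, so the decomposition has width 3, which upper-bounds the treewidth. Conversely, {a, d, g, i} is a clique of size 4, and the vertices of any clique must share a bag in every tree decomposition; so some bag has ≥ 4 vertices and tw(G) ≥ 3. The upper and lower bounds meet at 3, so that is the treewidth.

Treewidth 3.
One such decomposition:
Bags: B1 = {a, d, g, i}  B2 = {a, b, g, i}  B3 = {b, g, h, i}  B4 = {b, e, h, i}  B5 = {a, b, f, g}  B6 = {b, c, g, h}
Tree: B1–B2, B2–B3, B3–B4, B2–B5, B3–B6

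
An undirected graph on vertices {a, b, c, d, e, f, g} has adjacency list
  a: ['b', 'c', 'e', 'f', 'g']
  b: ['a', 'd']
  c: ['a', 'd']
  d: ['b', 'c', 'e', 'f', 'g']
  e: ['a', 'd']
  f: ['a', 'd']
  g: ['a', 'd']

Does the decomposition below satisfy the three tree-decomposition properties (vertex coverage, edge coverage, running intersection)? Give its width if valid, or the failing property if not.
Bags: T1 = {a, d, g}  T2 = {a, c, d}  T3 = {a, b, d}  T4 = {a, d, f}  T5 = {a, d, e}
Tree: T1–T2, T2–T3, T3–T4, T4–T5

Yes; width 2.

Checking the three conditions: (i) the bags cover all of {a, b, c, d, e, f, g}; (ii) for each edge, some bag contains both endpoints; (iii) the bags containing any fixed vertex form a subtree. All hold, so the decomposition is valid with width 3 − 1 = 2.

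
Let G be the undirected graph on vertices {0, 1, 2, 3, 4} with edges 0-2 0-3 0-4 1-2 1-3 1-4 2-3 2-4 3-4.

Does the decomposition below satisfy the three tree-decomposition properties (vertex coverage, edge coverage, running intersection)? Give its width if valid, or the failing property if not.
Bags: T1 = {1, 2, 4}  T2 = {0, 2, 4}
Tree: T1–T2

No — vertex 3 appears in no bag.

A tree decomposition must satisfy three properties: every vertex lies in some bag; for every edge, both endpoints lie together in some bag; and for every vertex, the bags containing it form a connected subtree. Here vertex 3 appears in no bag, so the decomposition is invalid.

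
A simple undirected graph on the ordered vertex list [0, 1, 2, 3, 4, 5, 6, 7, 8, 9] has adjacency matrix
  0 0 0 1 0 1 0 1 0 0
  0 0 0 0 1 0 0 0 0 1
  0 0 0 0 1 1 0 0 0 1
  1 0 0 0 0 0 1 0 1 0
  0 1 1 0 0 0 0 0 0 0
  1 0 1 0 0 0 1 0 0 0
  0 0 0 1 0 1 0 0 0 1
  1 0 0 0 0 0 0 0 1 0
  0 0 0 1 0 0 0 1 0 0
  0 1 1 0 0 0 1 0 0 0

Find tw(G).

A width-2 tree decomposition is:
Bags: B1 = {1, 4, 9}  B2 = {2, 4, 9}  B3 = {2, 6, 9}  B4 = {2, 5, 6}  B5 = {3, 5, 6}  B6 = {0, 3, 5}  B7 = {0, 3, 8}  B8 = {0, 7, 8}
Tree: B1–B2, B2–B3, B3–B4, B4–B5, B5–B6, B6–B7, B7–B8
The largest bag has 3 vertices, giving width 2; this decomposition certifies tw(G) ≤ 2. Since 1–4–2–9–1 is a cycle in G, G is not acyclic. Forests are exactly the graphs of treewidth ≤ 1, so tw(G) ≥ 2. Hence tw(G) = 2 exactly.

2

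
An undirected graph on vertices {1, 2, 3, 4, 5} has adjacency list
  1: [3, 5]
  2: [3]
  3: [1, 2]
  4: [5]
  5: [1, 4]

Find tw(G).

A width-1 tree decomposition is:
Bags: B1 = {2, 3}  B2 = {1, 3}  B3 = {1, 5}  B4 = {4, 5}
Tree: B1–B2, B2–B3, B3–B4
The largest bag has 2 vertices, giving width 1; this decomposition certifies tw(G) ≤ 1. Since G has at least one edge (e.g. 2–3), it is not an edgeless graph, so tw(G) ≥ 1. Therefore the treewidth is 1.

1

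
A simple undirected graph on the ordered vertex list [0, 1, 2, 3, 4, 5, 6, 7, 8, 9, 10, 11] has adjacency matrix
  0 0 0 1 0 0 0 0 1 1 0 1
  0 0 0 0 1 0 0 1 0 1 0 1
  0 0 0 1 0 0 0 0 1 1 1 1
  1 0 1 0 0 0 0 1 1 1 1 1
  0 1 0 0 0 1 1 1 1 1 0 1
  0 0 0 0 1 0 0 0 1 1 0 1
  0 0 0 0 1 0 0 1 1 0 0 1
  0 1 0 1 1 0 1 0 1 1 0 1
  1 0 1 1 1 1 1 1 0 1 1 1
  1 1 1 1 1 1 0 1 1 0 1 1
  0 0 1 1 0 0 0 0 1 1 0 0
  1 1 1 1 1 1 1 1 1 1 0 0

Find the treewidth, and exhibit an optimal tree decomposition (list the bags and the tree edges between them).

Each bag holds 5 vertices, so the decomposition has width 4, which upper-bounds the treewidth. For the lower bound, the 5 vertices {2, 3, 8, 9, 10} are pairwise adjacent, and any tree decomposition puts a clique entirely inside one bag — forcing width ≥ 4. Combining the bounds, tw(G) = 4.

Treewidth 4.
One such decomposition:
Bags: B1 = {4, 7, 8, 9, 11}  B2 = {1, 4, 7, 9, 11}  B3 = {4, 6, 7, 8, 11}  B4 = {3, 7, 8, 9, 11}  B5 = {2, 3, 8, 9, 11}  B6 = {4, 5, 8, 9, 11}  B7 = {2, 3, 8, 9, 10}  B8 = {0, 3, 8, 9, 11}
Tree: B1–B2, B1–B3, B1–B4, B4–B5, B1–B6, B5–B7, B5–B8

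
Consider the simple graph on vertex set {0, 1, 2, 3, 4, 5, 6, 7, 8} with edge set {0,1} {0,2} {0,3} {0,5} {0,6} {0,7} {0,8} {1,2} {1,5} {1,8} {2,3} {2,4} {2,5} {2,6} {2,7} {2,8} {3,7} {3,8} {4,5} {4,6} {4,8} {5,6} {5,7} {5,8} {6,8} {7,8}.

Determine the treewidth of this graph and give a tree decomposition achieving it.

Each bag holds 5 vertices, so the decomposition has width 4, which upper-bounds the treewidth. Conversely, {0, 2, 3, 7, 8} is a clique of size 5, and the vertices of any clique must share a bag in every tree decomposition; so some bag has ≥ 5 vertices and tw(G) ≥ 4. Combining the bounds, tw(G) = 4.

Treewidth 4.
One optimal decomposition is:
Bags: B1 = {0, 1, 2, 5, 8}  B2 = {0, 2, 5, 7, 8}  B3 = {0, 2, 5, 6, 8}  B4 = {2, 4, 5, 6, 8}  B5 = {0, 2, 3, 7, 8}
Tree: B1–B2, B2–B3, B3–B4, B2–B5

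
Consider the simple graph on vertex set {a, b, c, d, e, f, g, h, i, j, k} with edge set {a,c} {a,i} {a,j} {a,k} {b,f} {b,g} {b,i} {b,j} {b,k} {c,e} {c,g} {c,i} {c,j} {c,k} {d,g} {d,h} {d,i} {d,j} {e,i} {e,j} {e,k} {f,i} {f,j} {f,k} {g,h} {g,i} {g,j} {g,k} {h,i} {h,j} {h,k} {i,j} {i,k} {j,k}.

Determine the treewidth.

4

A width-4 tree decomposition is:
Bags: B1 = {g, h, i, j, k}  B2 = {b, g, i, j, k}  B3 = {b, f, i, j, k}  B4 = {c, g, i, j, k}  B5 = {a, c, i, j, k}  B6 = {c, e, i, j, k}  B7 = {d, g, h, i, j}
Tree: B1–B2, B2–B3, B2–B4, B4–B5, B4–B6, B1–B7
Each bag holds 5 vertices, so the decomposition has width 4, which upper-bounds the treewidth. On the other hand G contains the 5-clique {d, g, h, i, j}. A clique must lie in a single bag of any decomposition, so no decomposition can have width below 4. Combining the bounds, tw(G) = 4.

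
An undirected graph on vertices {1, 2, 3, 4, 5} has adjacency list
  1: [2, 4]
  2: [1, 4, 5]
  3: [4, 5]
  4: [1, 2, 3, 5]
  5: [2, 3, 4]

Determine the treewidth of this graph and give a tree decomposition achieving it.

Each bag holds 3 vertices, so the decomposition has width 2, which upper-bounds the treewidth. On the other hand G contains the 3-clique {1, 2, 4}. A clique must lie in a single bag of any decomposition, so no decomposition can have width below 2. The upper and lower bounds meet at 2, so that is the treewidth.

Treewidth 2.
Bags: B1 = {2, 4, 5}  B2 = {1, 2, 4}  B3 = {3, 4, 5}
Tree: B1–B2, B1–B3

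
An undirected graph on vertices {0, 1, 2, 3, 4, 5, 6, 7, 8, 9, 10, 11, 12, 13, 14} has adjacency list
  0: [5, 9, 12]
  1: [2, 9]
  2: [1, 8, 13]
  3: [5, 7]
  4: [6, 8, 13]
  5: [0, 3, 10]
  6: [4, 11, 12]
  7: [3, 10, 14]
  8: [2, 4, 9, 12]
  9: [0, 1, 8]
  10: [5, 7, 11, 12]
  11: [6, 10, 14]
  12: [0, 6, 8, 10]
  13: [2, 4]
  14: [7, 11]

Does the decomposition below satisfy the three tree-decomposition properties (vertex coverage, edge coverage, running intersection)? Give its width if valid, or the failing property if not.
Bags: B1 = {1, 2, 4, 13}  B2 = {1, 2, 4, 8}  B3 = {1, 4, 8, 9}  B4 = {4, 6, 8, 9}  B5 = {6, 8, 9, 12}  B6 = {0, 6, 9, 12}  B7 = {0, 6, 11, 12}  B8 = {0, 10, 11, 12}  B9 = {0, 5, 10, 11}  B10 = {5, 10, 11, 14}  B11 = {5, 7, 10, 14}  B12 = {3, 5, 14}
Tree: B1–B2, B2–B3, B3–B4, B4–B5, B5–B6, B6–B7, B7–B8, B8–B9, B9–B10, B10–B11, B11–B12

No — edge (7,3) lies in no bag.

A tree decomposition must satisfy three properties: every vertex lies in some bag; for every edge, both endpoints lie together in some bag; and for every vertex, the bags containing it form a connected subtree. Here edge (7,3) lies in no bag, so the decomposition is invalid.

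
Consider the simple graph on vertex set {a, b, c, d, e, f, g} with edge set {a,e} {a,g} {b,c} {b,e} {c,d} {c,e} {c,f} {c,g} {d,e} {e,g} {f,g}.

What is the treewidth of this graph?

2

A width-2 tree decomposition is:
Bags: B1 = {a, e, g}  B2 = {c, e, g}  B3 = {c, f, g}  B4 = {c, d, e}  B5 = {b, c, e}
Tree: B1–B2, B2–B3, B2–B4, B2–B5
Every bag has size at most 3, so the width is 3 − 1 = 2 and tw(G) ≤ 2. For the lower bound, the 3 vertices {c, d, e} are pairwise adjacent, and any tree decomposition puts a clique entirely inside one bag — forcing width ≥ 2. Combining the bounds, tw(G) = 2.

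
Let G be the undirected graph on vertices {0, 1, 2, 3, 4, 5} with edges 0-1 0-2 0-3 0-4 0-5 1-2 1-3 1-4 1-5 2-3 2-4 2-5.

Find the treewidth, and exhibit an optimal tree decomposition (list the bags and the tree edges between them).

Treewidth 3.
One such decomposition:
Bags: B1 = {0, 1, 2, 5}  B2 = {0, 1, 2, 3}  B3 = {0, 1, 2, 4}
Tree: B1–B2, B2–B3

Each bag holds 4 vertices, so the decomposition has width 3, which upper-bounds the treewidth. On the other hand G contains the 4-clique {0, 1, 2, 3}. A clique must lie in a single bag of any decomposition, so no decomposition can have width below 3. Therefore the treewidth is 3.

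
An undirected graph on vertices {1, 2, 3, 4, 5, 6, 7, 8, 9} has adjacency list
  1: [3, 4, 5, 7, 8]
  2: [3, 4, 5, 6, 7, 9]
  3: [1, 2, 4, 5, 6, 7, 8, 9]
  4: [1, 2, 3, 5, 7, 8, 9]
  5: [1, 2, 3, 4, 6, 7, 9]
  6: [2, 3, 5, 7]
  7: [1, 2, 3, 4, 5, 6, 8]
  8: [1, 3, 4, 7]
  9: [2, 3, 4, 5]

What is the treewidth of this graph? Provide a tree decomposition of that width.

Every bag has size at most 5, so the width is 5 − 1 = 4 and tw(G) ≤ 4. On the other hand G contains the 5-clique {1, 3, 4, 7, 8}. A clique must lie in a single bag of any decomposition, so no decomposition can have width below 4. Combining the bounds, tw(G) = 4.

Treewidth 4.
One such decomposition:
Bags: B1 = {1, 3, 4, 5, 7}  B2 = {1, 3, 4, 7, 8}  B3 = {2, 3, 4, 5, 7}  B4 = {2, 3, 4, 5, 9}  B5 = {2, 3, 5, 6, 7}
Tree: B1–B2, B1–B3, B3–B4, B3–B5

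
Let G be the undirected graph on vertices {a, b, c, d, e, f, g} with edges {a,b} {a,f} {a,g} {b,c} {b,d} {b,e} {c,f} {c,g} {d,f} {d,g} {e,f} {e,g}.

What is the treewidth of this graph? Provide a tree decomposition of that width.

Each bag holds 4 vertices, so the decomposition has width 3, which upper-bounds the treewidth. For the lower bound: the 4 vertex sets {c,f}, {b,e}, {g}, {d} are disjoint, each induces a connected subgraph, and every pair is joined by at least one edge of G. Contracting each set to a single vertex therefore yields K_{4} as a minor, and since treewidth is minor-monotone, tw(G) ≥ tw(K_{4}) = 3. Hence tw(G) = 3 exactly.

Treewidth 3.
One optimal decomposition is:
Bags: B1 = {b, c, f, g}  B2 = {b, e, f, g}  B3 = {b, d, f, g}  B4 = {a, b, f, g}
Tree: B1–B2, B2–B3, B3–B4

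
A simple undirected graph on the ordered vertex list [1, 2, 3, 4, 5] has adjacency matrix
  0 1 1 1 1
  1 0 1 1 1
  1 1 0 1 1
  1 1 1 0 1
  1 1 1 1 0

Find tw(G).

A width-4 tree decomposition is:
Bags: B1 = {1, 2, 3, 4, 5}
Tree: (single bag)
With just one bag of size 5, the width is 5 − 1 = 4, so tw(G) ≤ 4. On the other hand G contains the 5-clique {1, 2, 3, 4, 5}. A clique must lie in a single bag of any decomposition, so no decomposition can have width below 4. The upper and lower bounds meet at 4, so that is the treewidth.

4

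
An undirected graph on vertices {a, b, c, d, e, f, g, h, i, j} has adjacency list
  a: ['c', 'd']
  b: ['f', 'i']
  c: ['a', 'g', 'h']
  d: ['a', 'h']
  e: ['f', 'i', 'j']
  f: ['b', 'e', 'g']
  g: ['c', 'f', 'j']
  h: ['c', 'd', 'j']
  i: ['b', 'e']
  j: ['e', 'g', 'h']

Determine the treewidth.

2

A width-2 tree decomposition is:
Bags: B1 = {b, e, i}  B2 = {b, e, f}  B3 = {e, f, j}  B4 = {f, g, j}  B5 = {g, h, j}  B6 = {c, g, h}  B7 = {c, d, h}  B8 = {a, c, d}
Tree: B1–B2, B2–B3, B3–B4, B4–B5, B5–B6, B6–B7, B7–B8
Each bag holds 3 vertices, so the decomposition has width 2, which upper-bounds the treewidth. For the lower bound, G contains the cycle i–b–f–e–i, so G is not a forest; only forests have treewidth ≤ 1, hence tw(G) ≥ 2. Therefore the treewidth is 2.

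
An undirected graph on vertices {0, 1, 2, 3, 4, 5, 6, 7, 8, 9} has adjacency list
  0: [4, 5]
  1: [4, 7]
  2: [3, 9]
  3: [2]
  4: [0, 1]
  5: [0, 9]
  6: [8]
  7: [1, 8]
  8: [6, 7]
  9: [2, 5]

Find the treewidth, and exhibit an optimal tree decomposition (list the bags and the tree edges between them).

Treewidth 1.
One such decomposition:
Bags: B1 = {2, 3}  B2 = {2, 9}  B3 = {5, 9}  B4 = {0, 5}  B5 = {0, 4}  B6 = {1, 4}  B7 = {1, 7}  B8 = {7, 8}  B9 = {6, 8}
Tree: B1–B2, B2–B3, B3–B4, B4–B5, B5–B6, B6–B7, B7–B8, B8–B9

Each bag holds 2 vertices, so the decomposition has width 1, which upper-bounds the treewidth. Any graph with an edge has treewidth ≥ 1, and G has the edge 3–2. Therefore the treewidth is 1.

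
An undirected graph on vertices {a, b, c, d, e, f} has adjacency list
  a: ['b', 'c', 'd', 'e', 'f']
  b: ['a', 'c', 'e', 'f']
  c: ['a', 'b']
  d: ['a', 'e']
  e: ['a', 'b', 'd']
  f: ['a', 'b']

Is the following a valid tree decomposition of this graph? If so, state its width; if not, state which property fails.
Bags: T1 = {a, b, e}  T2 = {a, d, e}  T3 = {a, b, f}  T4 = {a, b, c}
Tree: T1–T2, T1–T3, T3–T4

Every vertex of G appears in some bag (union = {a, b, c, d, e, f}); every edge is covered by a bag; and for each vertex v the set of bags containing v is connected in the bag tree. The decomposition is therefore valid. The largest bag has 3 vertices, so the width is 2.

Yes; width 2.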